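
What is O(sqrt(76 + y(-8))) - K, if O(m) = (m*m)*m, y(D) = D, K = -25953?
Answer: 25953 + 136*sqrt(17) ≈ 26514.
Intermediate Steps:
O(m) = m**3 (O(m) = m**2*m = m**3)
O(sqrt(76 + y(-8))) - K = (sqrt(76 - 8))**3 - 1*(-25953) = (sqrt(68))**3 + 25953 = (2*sqrt(17))**3 + 25953 = 136*sqrt(17) + 25953 = 25953 + 136*sqrt(17)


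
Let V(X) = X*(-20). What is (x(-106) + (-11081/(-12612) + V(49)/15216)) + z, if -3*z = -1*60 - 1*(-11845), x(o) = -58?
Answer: -2655686905/666334 ≈ -3985.5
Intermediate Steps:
V(X) = -20*X
z = -11785/3 (z = -(-1*60 - 1*(-11845))/3 = -(-60 + 11845)/3 = -1/3*11785 = -11785/3 ≈ -3928.3)
(x(-106) + (-11081/(-12612) + V(49)/15216)) + z = (-58 + (-11081/(-12612) - 20*49/15216)) - 11785/3 = (-58 + (-11081*(-1/12612) - 980*1/15216)) - 11785/3 = (-58 + (11081/12612 - 245/3804)) - 11785/3 = (-58 + 1627591/1999002) - 11785/3 = -114314525/1999002 - 11785/3 = -2655686905/666334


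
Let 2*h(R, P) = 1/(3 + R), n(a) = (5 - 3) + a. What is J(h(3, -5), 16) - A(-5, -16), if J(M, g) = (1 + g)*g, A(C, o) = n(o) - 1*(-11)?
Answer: 275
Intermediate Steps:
n(a) = 2 + a
A(C, o) = 13 + o (A(C, o) = (2 + o) - 1*(-11) = (2 + o) + 11 = 13 + o)
h(R, P) = 1/(2*(3 + R))
J(M, g) = g*(1 + g)
J(h(3, -5), 16) - A(-5, -16) = 16*(1 + 16) - (13 - 16) = 16*17 - 1*(-3) = 272 + 3 = 275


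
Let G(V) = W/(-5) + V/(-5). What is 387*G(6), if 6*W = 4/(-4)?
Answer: -903/2 ≈ -451.50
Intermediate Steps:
W = -1/6 (W = (4/(-4))/6 = (4*(-1/4))/6 = (1/6)*(-1) = -1/6 ≈ -0.16667)
G(V) = 1/30 - V/5 (G(V) = -1/6/(-5) + V/(-5) = -1/6*(-1/5) + V*(-1/5) = 1/30 - V/5)
387*G(6) = 387*(1/30 - 1/5*6) = 387*(1/30 - 6/5) = 387*(-7/6) = -903/2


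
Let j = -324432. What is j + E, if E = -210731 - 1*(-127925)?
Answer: -407238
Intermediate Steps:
E = -82806 (E = -210731 + 127925 = -82806)
j + E = -324432 - 82806 = -407238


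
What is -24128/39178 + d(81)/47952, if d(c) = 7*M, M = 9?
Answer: -64139869/104370192 ≈ -0.61454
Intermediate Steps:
d(c) = 63 (d(c) = 7*9 = 63)
-24128/39178 + d(81)/47952 = -24128/39178 + 63/47952 = -24128*1/39178 + 63*(1/47952) = -12064/19589 + 7/5328 = -64139869/104370192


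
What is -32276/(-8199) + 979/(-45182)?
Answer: 1450267411/370447218 ≈ 3.9149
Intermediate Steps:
-32276/(-8199) + 979/(-45182) = -32276*(-1/8199) + 979*(-1/45182) = 32276/8199 - 979/45182 = 1450267411/370447218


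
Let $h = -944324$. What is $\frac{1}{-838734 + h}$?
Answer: $- \frac{1}{1783058} \approx -5.6083 \cdot 10^{-7}$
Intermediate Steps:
$\frac{1}{-838734 + h} = \frac{1}{-838734 - 944324} = \frac{1}{-1783058} = - \frac{1}{1783058}$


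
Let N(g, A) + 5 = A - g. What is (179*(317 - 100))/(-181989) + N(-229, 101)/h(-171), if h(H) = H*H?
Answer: -119629082/591282261 ≈ -0.20232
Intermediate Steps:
N(g, A) = -5 + A - g (N(g, A) = -5 + (A - g) = -5 + A - g)
h(H) = H**2
(179*(317 - 100))/(-181989) + N(-229, 101)/h(-171) = (179*(317 - 100))/(-181989) + (-5 + 101 - 1*(-229))/((-171)**2) = (179*217)*(-1/181989) + (-5 + 101 + 229)/29241 = 38843*(-1/181989) + 325*(1/29241) = -38843/181989 + 325/29241 = -119629082/591282261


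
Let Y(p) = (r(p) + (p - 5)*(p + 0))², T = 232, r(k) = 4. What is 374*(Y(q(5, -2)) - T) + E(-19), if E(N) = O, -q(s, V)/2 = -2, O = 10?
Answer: -86758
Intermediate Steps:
q(s, V) = 4 (q(s, V) = -2*(-2) = 4)
E(N) = 10
Y(p) = (4 + p*(-5 + p))² (Y(p) = (4 + (p - 5)*(p + 0))² = (4 + (-5 + p)*p)² = (4 + p*(-5 + p))²)
374*(Y(q(5, -2)) - T) + E(-19) = 374*((4 + 4² - 5*4)² - 1*232) + 10 = 374*((4 + 16 - 20)² - 232) + 10 = 374*(0² - 232) + 10 = 374*(0 - 232) + 10 = 374*(-232) + 10 = -86768 + 10 = -86758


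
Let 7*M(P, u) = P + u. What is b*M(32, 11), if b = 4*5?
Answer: 860/7 ≈ 122.86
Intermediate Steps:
M(P, u) = P/7 + u/7 (M(P, u) = (P + u)/7 = P/7 + u/7)
b = 20
b*M(32, 11) = 20*((⅐)*32 + (⅐)*11) = 20*(32/7 + 11/7) = 20*(43/7) = 860/7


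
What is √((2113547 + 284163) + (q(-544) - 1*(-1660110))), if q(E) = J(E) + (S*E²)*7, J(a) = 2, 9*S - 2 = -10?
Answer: √19947982/3 ≈ 1488.8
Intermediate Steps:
S = -8/9 (S = 2/9 + (⅑)*(-10) = 2/9 - 10/9 = -8/9 ≈ -0.88889)
q(E) = 2 - 56*E²/9 (q(E) = 2 - 8*E²/9*7 = 2 - 56*E²/9)
√((2113547 + 284163) + (q(-544) - 1*(-1660110))) = √((2113547 + 284163) + ((2 - 56/9*(-544)²) - 1*(-1660110))) = √(2397710 + ((2 - 56/9*295936) + 1660110)) = √(2397710 + ((2 - 16572416/9) + 1660110)) = √(2397710 + (-16572398/9 + 1660110)) = √(2397710 - 1631408/9) = √(19947982/9) = √19947982/3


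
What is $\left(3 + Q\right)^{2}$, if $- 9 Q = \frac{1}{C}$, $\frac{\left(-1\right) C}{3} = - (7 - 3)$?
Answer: $\frac{104329}{11664} \approx 8.9445$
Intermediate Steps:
$C = 12$ ($C = - 3 \left(- (7 - 3)\right) = - 3 \left(\left(-1\right) 4\right) = \left(-3\right) \left(-4\right) = 12$)
$Q = - \frac{1}{108}$ ($Q = - \frac{1}{9 \cdot 12} = \left(- \frac{1}{9}\right) \frac{1}{12} = - \frac{1}{108} \approx -0.0092593$)
$\left(3 + Q\right)^{2} = \left(3 - \frac{1}{108}\right)^{2} = \left(\frac{323}{108}\right)^{2} = \frac{104329}{11664}$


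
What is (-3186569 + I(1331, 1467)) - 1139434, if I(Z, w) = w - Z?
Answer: -4325867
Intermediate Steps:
(-3186569 + I(1331, 1467)) - 1139434 = (-3186569 + (1467 - 1*1331)) - 1139434 = (-3186569 + (1467 - 1331)) - 1139434 = (-3186569 + 136) - 1139434 = -3186433 - 1139434 = -4325867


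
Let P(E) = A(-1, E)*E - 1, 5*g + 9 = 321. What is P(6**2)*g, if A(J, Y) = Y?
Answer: 80808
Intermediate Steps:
g = 312/5 (g = -9/5 + (1/5)*321 = -9/5 + 321/5 = 312/5 ≈ 62.400)
P(E) = -1 + E**2 (P(E) = E*E - 1 = E**2 - 1 = -1 + E**2)
P(6**2)*g = (-1 + (6**2)**2)*(312/5) = (-1 + 36**2)*(312/5) = (-1 + 1296)*(312/5) = 1295*(312/5) = 80808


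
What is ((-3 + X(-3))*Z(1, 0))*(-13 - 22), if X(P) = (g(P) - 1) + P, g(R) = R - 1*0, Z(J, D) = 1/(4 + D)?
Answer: 175/2 ≈ 87.500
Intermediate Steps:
g(R) = R (g(R) = R + 0 = R)
X(P) = -1 + 2*P (X(P) = (P - 1) + P = (-1 + P) + P = -1 + 2*P)
((-3 + X(-3))*Z(1, 0))*(-13 - 22) = ((-3 + (-1 + 2*(-3)))/(4 + 0))*(-13 - 22) = ((-3 + (-1 - 6))/4)*(-35) = ((-3 - 7)*(1/4))*(-35) = -10*1/4*(-35) = -5/2*(-35) = 175/2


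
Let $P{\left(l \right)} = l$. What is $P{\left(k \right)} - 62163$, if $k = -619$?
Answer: $-62782$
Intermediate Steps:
$P{\left(k \right)} - 62163 = -619 - 62163 = -62782$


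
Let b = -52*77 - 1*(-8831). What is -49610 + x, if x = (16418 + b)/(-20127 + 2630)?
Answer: -868047415/17497 ≈ -49611.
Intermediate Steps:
b = 4827 (b = -4004 + 8831 = 4827)
x = -21245/17497 (x = (16418 + 4827)/(-20127 + 2630) = 21245/(-17497) = 21245*(-1/17497) = -21245/17497 ≈ -1.2142)
-49610 + x = -49610 - 21245/17497 = -868047415/17497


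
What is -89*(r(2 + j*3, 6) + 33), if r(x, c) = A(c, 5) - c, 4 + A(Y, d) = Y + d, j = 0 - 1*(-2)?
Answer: -3026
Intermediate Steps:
j = 2 (j = 0 + 2 = 2)
A(Y, d) = -4 + Y + d (A(Y, d) = -4 + (Y + d) = -4 + Y + d)
r(x, c) = 1 (r(x, c) = (-4 + c + 5) - c = (1 + c) - c = 1)
-89*(r(2 + j*3, 6) + 33) = -89*(1 + 33) = -89*34 = -3026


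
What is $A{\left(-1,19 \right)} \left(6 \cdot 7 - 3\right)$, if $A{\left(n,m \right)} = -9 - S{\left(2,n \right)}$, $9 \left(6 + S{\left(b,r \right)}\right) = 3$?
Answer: $-130$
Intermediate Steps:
$S{\left(b,r \right)} = - \frac{17}{3}$ ($S{\left(b,r \right)} = -6 + \frac{1}{9} \cdot 3 = -6 + \frac{1}{3} = - \frac{17}{3}$)
$A{\left(n,m \right)} = - \frac{10}{3}$ ($A{\left(n,m \right)} = -9 - - \frac{17}{3} = -9 + \frac{17}{3} = - \frac{10}{3}$)
$A{\left(-1,19 \right)} \left(6 \cdot 7 - 3\right) = - \frac{10 \left(6 \cdot 7 - 3\right)}{3} = - \frac{10 \left(42 - 3\right)}{3} = \left(- \frac{10}{3}\right) 39 = -130$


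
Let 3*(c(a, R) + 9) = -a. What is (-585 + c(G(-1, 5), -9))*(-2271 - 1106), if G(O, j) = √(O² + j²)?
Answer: 2005938 + 3377*√26/3 ≈ 2.0117e+6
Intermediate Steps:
c(a, R) = -9 - a/3 (c(a, R) = -9 + (-a)/3 = -9 - a/3)
(-585 + c(G(-1, 5), -9))*(-2271 - 1106) = (-585 + (-9 - √((-1)² + 5²)/3))*(-2271 - 1106) = (-585 + (-9 - √(1 + 25)/3))*(-3377) = (-585 + (-9 - √26/3))*(-3377) = (-594 - √26/3)*(-3377) = 2005938 + 3377*√26/3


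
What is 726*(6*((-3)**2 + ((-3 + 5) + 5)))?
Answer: 69696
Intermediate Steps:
726*(6*((-3)**2 + ((-3 + 5) + 5))) = 726*(6*(9 + (2 + 5))) = 726*(6*(9 + 7)) = 726*(6*16) = 726*96 = 69696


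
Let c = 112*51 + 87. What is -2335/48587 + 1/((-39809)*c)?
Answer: -7000524436/145667858721 ≈ -0.048058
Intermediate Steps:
c = 5799 (c = 5712 + 87 = 5799)
-2335/48587 + 1/((-39809)*c) = -2335/48587 + 1/(-39809*5799) = -2335*1/48587 - 1/39809*1/5799 = -2335/48587 - 1/230852391 = -7000524436/145667858721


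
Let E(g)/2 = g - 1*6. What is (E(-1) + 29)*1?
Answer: 15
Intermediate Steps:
E(g) = -12 + 2*g (E(g) = 2*(g - 1*6) = 2*(g - 6) = 2*(-6 + g) = -12 + 2*g)
(E(-1) + 29)*1 = ((-12 + 2*(-1)) + 29)*1 = ((-12 - 2) + 29)*1 = (-14 + 29)*1 = 15*1 = 15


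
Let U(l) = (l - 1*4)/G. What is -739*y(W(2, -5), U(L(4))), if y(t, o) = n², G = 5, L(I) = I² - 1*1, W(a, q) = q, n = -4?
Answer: -11824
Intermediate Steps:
L(I) = -1 + I² (L(I) = I² - 1 = -1 + I²)
U(l) = -⅘ + l/5 (U(l) = (l - 1*4)/5 = (l - 4)*(⅕) = (-4 + l)*(⅕) = -⅘ + l/5)
y(t, o) = 16 (y(t, o) = (-4)² = 16)
-739*y(W(2, -5), U(L(4))) = -739*16 = -11824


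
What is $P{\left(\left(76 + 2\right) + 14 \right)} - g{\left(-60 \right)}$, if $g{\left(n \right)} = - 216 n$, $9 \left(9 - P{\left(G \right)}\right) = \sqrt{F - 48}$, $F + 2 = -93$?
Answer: $-12951 - \frac{i \sqrt{143}}{9} \approx -12951.0 - 1.3287 i$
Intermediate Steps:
$F = -95$ ($F = -2 - 93 = -95$)
$P{\left(G \right)} = 9 - \frac{i \sqrt{143}}{9}$ ($P{\left(G \right)} = 9 - \frac{\sqrt{-95 - 48}}{9} = 9 - \frac{\sqrt{-143}}{9} = 9 - \frac{i \sqrt{143}}{9}$)
$P{\left(\left(76 + 2\right) + 14 \right)} - g{\left(-60 \right)} = \left(9 - \frac{i \sqrt{143}}{9}\right) - \left(-216\right) \left(-60\right) = \left(9 - \frac{i \sqrt{143}}{9}\right) - 12960 = -12951 - \frac{i \sqrt{143}}{9}$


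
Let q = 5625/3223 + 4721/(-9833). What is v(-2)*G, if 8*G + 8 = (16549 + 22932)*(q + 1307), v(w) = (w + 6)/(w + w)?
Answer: -1636930325485183/253534072 ≈ -6.4564e+6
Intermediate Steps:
v(w) = (6 + w)/(2*w) (v(w) = (6 + w)/((2*w)) = (6 + w)*(1/(2*w)) = (6 + w)/(2*w))
q = 40094842/31691759 (q = 5625*(1/3223) + 4721*(-1/9833) = 5625/3223 - 4721/9833 = 40094842/31691759 ≈ 1.2652)
G = 1636930325485183/253534072 (G = -1 + ((16549 + 22932)*(40094842/31691759 + 1307))/8 = -1 + (39481*(41461223855/31691759))/8 = -1 + (⅛)*(1636930579019255/31691759) = -1 + 1636930579019255/253534072 = 1636930325485183/253534072 ≈ 6.4564e+6)
v(-2)*G = ((½)*(6 - 2)/(-2))*(1636930325485183/253534072) = ((½)*(-½)*4)*(1636930325485183/253534072) = -1*1636930325485183/253534072 = -1636930325485183/253534072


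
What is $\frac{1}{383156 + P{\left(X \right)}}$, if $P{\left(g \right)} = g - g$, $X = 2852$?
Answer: $\frac{1}{383156} \approx 2.6099 \cdot 10^{-6}$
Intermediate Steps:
$P{\left(g \right)} = 0$
$\frac{1}{383156 + P{\left(X \right)}} = \frac{1}{383156 + 0} = \frac{1}{383156}$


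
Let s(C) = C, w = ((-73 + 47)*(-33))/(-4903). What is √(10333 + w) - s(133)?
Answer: -133 + √248395006423/4903 ≈ -31.349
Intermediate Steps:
w = -858/4903 (w = -26*(-33)*(-1/4903) = 858*(-1/4903) = -858/4903 ≈ -0.17499)
√(10333 + w) - s(133) = √(10333 - 858/4903) - 1*133 = √(50661841/4903) - 133 = √248395006423/4903 - 133 = -133 + √248395006423/4903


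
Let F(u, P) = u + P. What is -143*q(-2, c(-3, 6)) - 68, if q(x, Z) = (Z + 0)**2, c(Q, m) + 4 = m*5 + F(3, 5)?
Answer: -165376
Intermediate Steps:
F(u, P) = P + u
c(Q, m) = 4 + 5*m (c(Q, m) = -4 + (m*5 + (5 + 3)) = -4 + (5*m + 8) = -4 + (8 + 5*m) = 4 + 5*m)
q(x, Z) = Z**2
-143*q(-2, c(-3, 6)) - 68 = -143*(4 + 5*6)**2 - 68 = -143*(4 + 30)**2 - 68 = -143*34**2 - 68 = -143*1156 - 68 = -165308 - 68 = -165376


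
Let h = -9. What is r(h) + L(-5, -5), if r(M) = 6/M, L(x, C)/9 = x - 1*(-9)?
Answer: 106/3 ≈ 35.333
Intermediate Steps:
L(x, C) = 81 + 9*x (L(x, C) = 9*(x - 1*(-9)) = 9*(x + 9) = 9*(9 + x) = 81 + 9*x)
r(h) + L(-5, -5) = 6/(-9) + (81 + 9*(-5)) = 6*(-1/9) + (81 - 45) = -2/3 + 36 = 106/3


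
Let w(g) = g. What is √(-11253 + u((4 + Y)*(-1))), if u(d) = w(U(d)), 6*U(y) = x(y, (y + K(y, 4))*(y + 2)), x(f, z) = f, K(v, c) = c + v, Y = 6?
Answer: 2*I*√25323/3 ≈ 106.09*I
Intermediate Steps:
U(y) = y/6
u(d) = d/6
√(-11253 + u((4 + Y)*(-1))) = √(-11253 + ((4 + 6)*(-1))/6) = √(-11253 + (10*(-1))/6) = √(-11253 + (⅙)*(-10)) = √(-11253 - 5/3) = √(-33764/3) = 2*I*√25323/3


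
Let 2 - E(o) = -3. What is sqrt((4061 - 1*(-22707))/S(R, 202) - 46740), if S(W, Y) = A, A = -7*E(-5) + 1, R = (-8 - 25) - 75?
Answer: 2*I*sqrt(3433847)/17 ≈ 218.01*I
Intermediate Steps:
R = -108 (R = -33 - 75 = -108)
E(o) = 5 (E(o) = 2 - 1*(-3) = 2 + 3 = 5)
A = -34 (A = -7*5 + 1 = -35 + 1 = -34)
S(W, Y) = -34
sqrt((4061 - 1*(-22707))/S(R, 202) - 46740) = sqrt((4061 - 1*(-22707))/(-34) - 46740) = sqrt((4061 + 22707)*(-1/34) - 46740) = sqrt(26768*(-1/34) - 46740) = sqrt(-13384/17 - 46740) = sqrt(-807964/17) = 2*I*sqrt(3433847)/17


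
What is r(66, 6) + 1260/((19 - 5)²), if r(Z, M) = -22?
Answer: -109/7 ≈ -15.571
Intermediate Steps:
r(66, 6) + 1260/((19 - 5)²) = -22 + 1260/((19 - 5)²) = -22 + 1260/(14²) = -22 + 1260/196 = -22 + 1260*(1/196) = -22 + 45/7 = -109/7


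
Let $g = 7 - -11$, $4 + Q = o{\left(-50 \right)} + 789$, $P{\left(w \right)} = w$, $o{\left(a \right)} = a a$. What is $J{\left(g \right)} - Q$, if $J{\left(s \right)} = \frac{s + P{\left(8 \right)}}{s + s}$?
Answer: $- \frac{59117}{18} \approx -3284.3$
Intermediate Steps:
$o{\left(a \right)} = a^{2}$
$Q = 3285$ ($Q = -4 + \left(\left(-50\right)^{2} + 789\right) = -4 + \left(2500 + 789\right) = -4 + 3289 = 3285$)
$g = 18$ ($g = 7 + 11 = 18$)
$J{\left(s \right)} = \frac{8 + s}{2 s}$ ($J{\left(s \right)} = \frac{s + 8}{s + s} = \frac{8 + s}{2 s}$)
$J{\left(g \right)} - Q = \frac{8 + 18}{2 \cdot 18} - 3285 = \frac{1}{2} \cdot \frac{1}{18} \cdot 26 - 3285 = \frac{13}{18} - 3285 = - \frac{59117}{18}$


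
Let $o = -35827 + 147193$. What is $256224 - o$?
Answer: $144858$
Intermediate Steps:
$o = 111366$
$256224 - o = 256224 - 111366 = 144858$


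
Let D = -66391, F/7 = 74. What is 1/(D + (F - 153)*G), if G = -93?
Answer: -1/100336 ≈ -9.9665e-6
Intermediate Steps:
F = 518 (F = 7*74 = 518)
1/(D + (F - 153)*G) = 1/(-66391 + (518 - 153)*(-93)) = 1/(-66391 + 365*(-93)) = 1/(-66391 - 33945) = 1/(-100336) = -1/100336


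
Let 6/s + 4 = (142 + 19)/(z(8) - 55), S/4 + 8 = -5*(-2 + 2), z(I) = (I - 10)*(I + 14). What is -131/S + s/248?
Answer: 2259601/552544 ≈ 4.0894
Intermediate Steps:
z(I) = (-10 + I)*(14 + I)
S = -32 (S = -32 + 4*(-5*(-2 + 2)) = -32 + 4*(-5*0) = -32 + 4*0 = -32 + 0 = -32)
s = -594/557 (s = 6/(-4 + (142 + 19)/((-140 + 8² + 4*8) - 55)) = 6/(-4 + 161/((-140 + 64 + 32) - 55)) = 6/(-4 + 161/(-44 - 55)) = 6/(-4 + 161/(-99)) = 6/(-4 + 161*(-1/99)) = 6/(-4 - 161/99) = 6/(-557/99) = 6*(-99/557) = -594/557 ≈ -1.0664)
-131/S + s/248 = -131/(-32) - 594/557/248 = -131*(-1/32) - 594/557*1/248 = 131/32 - 297/69068 = 2259601/552544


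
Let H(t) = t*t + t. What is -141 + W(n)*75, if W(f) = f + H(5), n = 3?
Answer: 2334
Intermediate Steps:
H(t) = t + t² (H(t) = t² + t = t + t²)
W(f) = 30 + f (W(f) = f + 5*(1 + 5) = f + 5*6 = f + 30 = 30 + f)
-141 + W(n)*75 = -141 + (30 + 3)*75 = -141 + 33*75 = -141 + 2475 = 2334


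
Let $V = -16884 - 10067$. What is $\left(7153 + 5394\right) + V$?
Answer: $-14404$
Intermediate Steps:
$V = -26951$
$\left(7153 + 5394\right) + V = \left(7153 + 5394\right) - 26951 = 12547 - 26951 = -14404$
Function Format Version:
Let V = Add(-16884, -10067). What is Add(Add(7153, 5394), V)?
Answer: -14404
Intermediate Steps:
V = -26951
Add(Add(7153, 5394), V) = Add(Add(7153, 5394), -26951) = Add(12547, -26951) = -14404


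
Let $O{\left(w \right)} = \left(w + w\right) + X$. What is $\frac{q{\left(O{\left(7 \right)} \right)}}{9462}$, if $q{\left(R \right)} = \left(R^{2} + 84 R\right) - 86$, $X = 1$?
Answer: $\frac{1399}{9462} \approx 0.14785$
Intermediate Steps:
$O{\left(w \right)} = 1 + 2 w$ ($O{\left(w \right)} = \left(w + w\right) + 1 = 2 w + 1 = 1 + 2 w$)
$q{\left(R \right)} = -86 + R^{2} + 84 R$
$\frac{q{\left(O{\left(7 \right)} \right)}}{9462} = \frac{-86 + \left(1 + 2 \cdot 7\right)^{2} + 84 \left(1 + 2 \cdot 7\right)}{9462} = \left(-86 + \left(1 + 14\right)^{2} + 84 \left(1 + 14\right)\right) \frac{1}{9462} = \left(-86 + 15^{2} + 84 \cdot 15\right) \frac{1}{9462} = \left(-86 + 225 + 1260\right) \frac{1}{9462} = 1399 \cdot \frac{1}{9462} = \frac{1399}{9462}$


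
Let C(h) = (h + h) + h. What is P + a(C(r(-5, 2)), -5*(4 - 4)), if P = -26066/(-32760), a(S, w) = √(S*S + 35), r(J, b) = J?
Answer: 13033/16380 + 2*√65 ≈ 16.920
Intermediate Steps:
C(h) = 3*h (C(h) = 2*h + h = 3*h)
a(S, w) = √(35 + S²) (a(S, w) = √(S² + 35) = √(35 + S²))
P = 13033/16380 (P = -26066*(-1/32760) = 13033/16380 ≈ 0.79567)
P + a(C(r(-5, 2)), -5*(4 - 4)) = 13033/16380 + √(35 + (3*(-5))²) = 13033/16380 + √(35 + (-15)²) = 13033/16380 + √(35 + 225) = 13033/16380 + √260 = 13033/16380 + 2*√65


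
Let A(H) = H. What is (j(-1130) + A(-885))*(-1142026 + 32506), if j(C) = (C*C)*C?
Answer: 1600924061365200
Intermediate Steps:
j(C) = C**3 (j(C) = C**2*C = C**3)
(j(-1130) + A(-885))*(-1142026 + 32506) = ((-1130)**3 - 885)*(-1142026 + 32506) = (-1442897000 - 885)*(-1109520) = -1442897885*(-1109520) = 1600924061365200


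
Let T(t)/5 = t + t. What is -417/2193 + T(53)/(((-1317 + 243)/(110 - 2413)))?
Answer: 446051002/392547 ≈ 1136.3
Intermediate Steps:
T(t) = 10*t (T(t) = 5*(t + t) = 5*(2*t) = 10*t)
-417/2193 + T(53)/(((-1317 + 243)/(110 - 2413))) = -417/2193 + (10*53)/(((-1317 + 243)/(110 - 2413))) = -417*1/2193 + 530/((-1074/(-2303))) = -139/731 + 530/((-1074*(-1/2303))) = -139/731 + 530/(1074/2303) = -139/731 + 530*(2303/1074) = -139/731 + 610295/537 = 446051002/392547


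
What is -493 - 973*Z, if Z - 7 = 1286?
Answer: -1258582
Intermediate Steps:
Z = 1293 (Z = 7 + 1286 = 1293)
-493 - 973*Z = -493 - 973*1293 = -493 - 1258089 = -1258582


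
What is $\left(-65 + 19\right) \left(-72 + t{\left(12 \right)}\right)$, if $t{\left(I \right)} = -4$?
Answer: $3496$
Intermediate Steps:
$\left(-65 + 19\right) \left(-72 + t{\left(12 \right)}\right) = \left(-65 + 19\right) \left(-72 - 4\right) = \left(-46\right) \left(-76\right) = 3496$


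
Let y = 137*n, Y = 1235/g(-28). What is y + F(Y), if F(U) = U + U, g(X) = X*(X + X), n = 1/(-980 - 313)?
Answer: 1489447/1013712 ≈ 1.4693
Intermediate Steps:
n = -1/1293 (n = 1/(-1293) = -1/1293 ≈ -0.00077340)
g(X) = 2*X² (g(X) = X*(2*X) = 2*X²)
Y = 1235/1568 (Y = 1235/((2*(-28)²)) = 1235/((2*784)) = 1235/1568 ≈ 0.78763)
y = -137/1293 (y = 137*(-1/1293) = -137/1293 ≈ -0.10596)
F(U) = 2*U
y + F(Y) = -137/1293 + 2*(1235/1568) = -137/1293 + 1235/784 = 1489447/1013712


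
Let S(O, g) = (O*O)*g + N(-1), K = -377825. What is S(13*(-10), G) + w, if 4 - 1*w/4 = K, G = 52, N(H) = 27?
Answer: 2390143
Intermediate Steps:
S(O, g) = 27 + g*O² (S(O, g) = (O*O)*g + 27 = O²*g + 27 = g*O² + 27 = 27 + g*O²)
w = 1511316 (w = 16 - 4*(-377825) = 16 + 1511300 = 1511316)
S(13*(-10), G) + w = (27 + 52*(13*(-10))²) + 1511316 = (27 + 52*(-130)²) + 1511316 = (27 + 52*16900) + 1511316 = (27 + 878800) + 1511316 = 878827 + 1511316 = 2390143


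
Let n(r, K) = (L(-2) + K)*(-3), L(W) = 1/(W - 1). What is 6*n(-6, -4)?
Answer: 78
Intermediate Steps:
L(W) = 1/(-1 + W)
n(r, K) = 1 - 3*K (n(r, K) = (1/(-1 - 2) + K)*(-3) = (1/(-3) + K)*(-3) = (-1/3 + K)*(-3) = 1 - 3*K)
6*n(-6, -4) = 6*(1 - 3*(-4)) = 6*(1 + 12) = 6*13 = 78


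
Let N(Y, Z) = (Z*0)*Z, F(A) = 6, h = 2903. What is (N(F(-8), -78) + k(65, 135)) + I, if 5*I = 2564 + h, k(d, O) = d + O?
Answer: 6467/5 ≈ 1293.4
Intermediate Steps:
k(d, O) = O + d
N(Y, Z) = 0 (N(Y, Z) = 0*Z = 0)
I = 5467/5 (I = (2564 + 2903)/5 = (⅕)*5467 = 5467/5 ≈ 1093.4)
(N(F(-8), -78) + k(65, 135)) + I = (0 + (135 + 65)) + 5467/5 = (0 + 200) + 5467/5 = 200 + 5467/5 = 6467/5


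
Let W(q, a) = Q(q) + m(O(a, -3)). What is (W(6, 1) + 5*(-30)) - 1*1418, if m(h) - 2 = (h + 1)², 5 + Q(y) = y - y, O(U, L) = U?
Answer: -1567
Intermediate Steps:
Q(y) = -5 (Q(y) = -5 + (y - y) = -5 + 0 = -5)
m(h) = 2 + (1 + h)² (m(h) = 2 + (h + 1)² = 2 + (1 + h)²)
W(q, a) = -3 + (1 + a)² (W(q, a) = -5 + (2 + (1 + a)²) = -3 + (1 + a)²)
(W(6, 1) + 5*(-30)) - 1*1418 = ((-3 + (1 + 1)²) + 5*(-30)) - 1*1418 = ((-3 + 2²) - 150) - 1418 = ((-3 + 4) - 150) - 1418 = (1 - 150) - 1418 = -149 - 1418 = -1567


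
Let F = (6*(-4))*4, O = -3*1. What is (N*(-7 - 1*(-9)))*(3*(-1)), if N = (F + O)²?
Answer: -58806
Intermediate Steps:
O = -3
F = -96 (F = -24*4 = -96)
N = 9801 (N = (-96 - 3)² = (-99)² = 9801)
(N*(-7 - 1*(-9)))*(3*(-1)) = (9801*(-7 - 1*(-9)))*(3*(-1)) = (9801*(-7 + 9))*(-3) = (9801*2)*(-3) = 19602*(-3) = -58806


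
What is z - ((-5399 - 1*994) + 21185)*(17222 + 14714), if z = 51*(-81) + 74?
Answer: -472401369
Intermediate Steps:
z = -4057 (z = -4131 + 74 = -4057)
z - ((-5399 - 1*994) + 21185)*(17222 + 14714) = -4057 - ((-5399 - 1*994) + 21185)*(17222 + 14714) = -4057 - ((-5399 - 994) + 21185)*31936 = -4057 - (-6393 + 21185)*31936 = -4057 - 14792*31936 = -4057 - 1*472397312 = -4057 - 472397312 = -472401369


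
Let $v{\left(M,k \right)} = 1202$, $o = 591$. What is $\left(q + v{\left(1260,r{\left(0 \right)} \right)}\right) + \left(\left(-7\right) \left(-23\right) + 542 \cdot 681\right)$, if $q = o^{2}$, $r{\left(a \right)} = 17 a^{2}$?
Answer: $719746$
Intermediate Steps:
$q = 349281$ ($q = 591^{2} = 349281$)
$\left(q + v{\left(1260,r{\left(0 \right)} \right)}\right) + \left(\left(-7\right) \left(-23\right) + 542 \cdot 681\right) = \left(349281 + 1202\right) + \left(\left(-7\right) \left(-23\right) + 542 \cdot 681\right) = 350483 + \left(161 + 369102\right) = 350483 + 369263 = 719746$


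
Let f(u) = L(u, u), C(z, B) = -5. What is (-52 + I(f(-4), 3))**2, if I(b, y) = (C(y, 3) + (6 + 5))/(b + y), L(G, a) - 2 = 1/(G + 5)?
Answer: 2601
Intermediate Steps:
L(G, a) = 2 + 1/(5 + G) (L(G, a) = 2 + 1/(G + 5) = 2 + 1/(5 + G))
f(u) = (11 + 2*u)/(5 + u)
I(b, y) = 6/(b + y) (I(b, y) = (-5 + (6 + 5))/(b + y) = (-5 + 11)/(b + y) = 6/(b + y))
(-52 + I(f(-4), 3))**2 = (-52 + 6/((11 + 2*(-4))/(5 - 4) + 3))**2 = (-52 + 6/((11 - 8)/1 + 3))**2 = (-52 + 6/(1*3 + 3))**2 = (-52 + 6/(3 + 3))**2 = (-52 + 6/6)**2 = (-52 + 6*(1/6))**2 = (-52 + 1)**2 = (-51)**2 = 2601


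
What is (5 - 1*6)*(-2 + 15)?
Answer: -13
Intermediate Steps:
(5 - 1*6)*(-2 + 15) = (5 - 6)*13 = -1*13 = -13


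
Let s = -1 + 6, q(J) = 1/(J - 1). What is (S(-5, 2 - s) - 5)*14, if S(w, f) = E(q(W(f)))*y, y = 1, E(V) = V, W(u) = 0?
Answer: -84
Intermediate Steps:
q(J) = 1/(-1 + J)
s = 5
S(w, f) = -1 (S(w, f) = 1/(-1 + 0) = 1/(-1) = -1*1 = -1)
(S(-5, 2 - s) - 5)*14 = (-1 - 5)*14 = -6*14 = -84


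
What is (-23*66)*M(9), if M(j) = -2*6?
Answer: 18216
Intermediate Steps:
M(j) = -12
(-23*66)*M(9) = -23*66*(-12) = -1518*(-12) = 18216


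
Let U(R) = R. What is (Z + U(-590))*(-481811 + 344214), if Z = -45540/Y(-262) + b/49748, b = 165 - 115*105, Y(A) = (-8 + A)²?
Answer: 819025117265609/10073970 ≈ 8.1301e+7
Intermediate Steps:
b = -11910 (b = 165 - 12075 = -11910)
Z = -8704897/10073970 (Z = -45540/(-8 - 262)² - 11910/49748 = -45540/((-270)²) - 11910*1/49748 = -45540/72900 - 5955/24874 = -45540*1/72900 - 5955/24874 = -253/405 - 5955/24874 = -8704897/10073970 ≈ -0.86410)
(Z + U(-590))*(-481811 + 344214) = (-8704897/10073970 - 590)*(-481811 + 344214) = -5952347197/10073970*(-137597) = 819025117265609/10073970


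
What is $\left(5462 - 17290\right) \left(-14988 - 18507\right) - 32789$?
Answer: $396146071$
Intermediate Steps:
$\left(5462 - 17290\right) \left(-14988 - 18507\right) - 32789 = \left(5462 - 17290\right) \left(-33495\right) - 32789 = \left(-11828\right) \left(-33495\right) - 32789 = 396178860 - 32789 = 396146071$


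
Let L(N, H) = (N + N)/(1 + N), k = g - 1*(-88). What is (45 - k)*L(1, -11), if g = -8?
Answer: -35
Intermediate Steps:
k = 80 (k = -8 - 1*(-88) = -8 + 88 = 80)
L(N, H) = 2*N/(1 + N) (L(N, H) = (2*N)/(1 + N) = 2*N/(1 + N))
(45 - k)*L(1, -11) = (45 - 1*80)*(2*1/(1 + 1)) = (45 - 80)*(2*1/2) = -70/2 = -35*1 = -35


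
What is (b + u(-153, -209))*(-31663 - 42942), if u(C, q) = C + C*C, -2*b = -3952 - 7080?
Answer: -2146535060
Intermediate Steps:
b = 5516 (b = -(-3952 - 7080)/2 = -½*(-11032) = 5516)
u(C, q) = C + C²
(b + u(-153, -209))*(-31663 - 42942) = (5516 - 153*(1 - 153))*(-31663 - 42942) = (5516 - 153*(-152))*(-74605) = (5516 + 23256)*(-74605) = 28772*(-74605) = -2146535060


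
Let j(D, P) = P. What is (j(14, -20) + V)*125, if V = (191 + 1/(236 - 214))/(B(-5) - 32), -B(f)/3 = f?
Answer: -1460375/374 ≈ -3904.7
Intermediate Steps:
B(f) = -3*f
V = -4203/374 (V = (191 + 1/(236 - 214))/(-3*(-5) - 32) = (191 + 1/22)/(15 - 32) = (191 + 1/22)/(-17) = (4203/22)*(-1/17) = -4203/374 ≈ -11.238)
(j(14, -20) + V)*125 = (-20 - 4203/374)*125 = -11683/374*125 = -1460375/374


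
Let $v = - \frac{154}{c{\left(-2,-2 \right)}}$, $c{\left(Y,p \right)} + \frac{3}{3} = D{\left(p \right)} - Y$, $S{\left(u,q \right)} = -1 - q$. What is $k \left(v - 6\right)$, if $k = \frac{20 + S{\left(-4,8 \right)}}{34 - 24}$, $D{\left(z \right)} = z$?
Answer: $\frac{814}{5} \approx 162.8$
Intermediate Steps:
$c{\left(Y,p \right)} = -1 + p - Y$ ($c{\left(Y,p \right)} = -1 - \left(Y - p\right) = -1 + p - Y$)
$v = 154$ ($v = - \frac{154}{-1 - 2 - -2} = - \frac{154}{-1 - 2 + 2} = - \frac{154}{-1} = \left(-154\right) \left(-1\right) = 154$)
$k = \frac{11}{10}$ ($k = \frac{20 - 9}{34 - 24} = \frac{20 - 9}{10} = \left(20 - 9\right) \frac{1}{10} = 11 \cdot \frac{1}{10} = \frac{11}{10} \approx 1.1$)
$k \left(v - 6\right) = \frac{11 \left(154 - 6\right)}{10} = \frac{11}{10} \cdot 148 = \frac{814}{5}$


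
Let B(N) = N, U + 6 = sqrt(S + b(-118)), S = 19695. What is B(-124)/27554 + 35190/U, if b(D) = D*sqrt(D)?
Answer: -62/13777 - 35190/(6 - sqrt(19695 - 118*I*sqrt(118))) ≈ 261.5 + 8.8802*I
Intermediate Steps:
b(D) = D**(3/2)
U = -6 + sqrt(19695 - 118*I*sqrt(118)) (U = -6 + sqrt(19695 + (-118)**(3/2)) = -6 + sqrt(19695 - 118*I*sqrt(118)) ≈ 134.41 - 4.5644*I)
B(-124)/27554 + 35190/U = -124/27554 + 35190/(-6 + sqrt(19695 - 118*I*sqrt(118))) = -124*1/27554 + 35190/(-6 + sqrt(19695 - 118*I*sqrt(118))) = -62/13777 + 35190/(-6 + sqrt(19695 - 118*I*sqrt(118)))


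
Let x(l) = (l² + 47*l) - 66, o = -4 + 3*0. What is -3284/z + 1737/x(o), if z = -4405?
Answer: -6869893/1048390 ≈ -6.5528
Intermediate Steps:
o = -4 (o = -4 + 0 = -4)
x(l) = -66 + l² + 47*l
-3284/z + 1737/x(o) = -3284/(-4405) + 1737/(-66 + (-4)² + 47*(-4)) = -3284*(-1/4405) + 1737/(-66 + 16 - 188) = 3284/4405 + 1737/(-238) = 3284/4405 + 1737*(-1/238) = 3284/4405 - 1737/238 = -6869893/1048390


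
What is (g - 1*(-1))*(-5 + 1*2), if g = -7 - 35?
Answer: 123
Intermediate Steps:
g = -42
(g - 1*(-1))*(-5 + 1*2) = (-42 - 1*(-1))*(-5 + 1*2) = (-42 + 1)*(-5 + 2) = -41*(-3) = 123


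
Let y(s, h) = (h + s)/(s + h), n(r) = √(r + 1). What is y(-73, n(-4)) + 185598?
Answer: 185599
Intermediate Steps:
n(r) = √(1 + r)
y(s, h) = 1 (y(s, h) = (h + s)/(h + s) = 1)
y(-73, n(-4)) + 185598 = 1 + 185598 = 185599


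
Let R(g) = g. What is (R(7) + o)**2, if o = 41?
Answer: 2304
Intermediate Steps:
(R(7) + o)**2 = (7 + 41)**2 = 48**2 = 2304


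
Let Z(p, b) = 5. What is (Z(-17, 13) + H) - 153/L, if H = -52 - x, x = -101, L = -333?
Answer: 2015/37 ≈ 54.459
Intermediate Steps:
H = 49 (H = -52 - 1*(-101) = -52 + 101 = 49)
(Z(-17, 13) + H) - 153/L = (5 + 49) - 153/(-333) = 54 - 153*(-1/333) = 54 + 17/37 = 2015/37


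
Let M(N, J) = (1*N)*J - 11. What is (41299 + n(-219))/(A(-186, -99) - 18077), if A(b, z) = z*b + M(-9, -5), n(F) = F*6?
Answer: 39985/371 ≈ 107.78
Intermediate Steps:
M(N, J) = -11 + J*N (M(N, J) = N*J - 11 = J*N - 11 = -11 + J*N)
n(F) = 6*F
A(b, z) = 34 + b*z (A(b, z) = z*b + (-11 - 5*(-9)) = b*z + (-11 + 45) = b*z + 34 = 34 + b*z)
(41299 + n(-219))/(A(-186, -99) - 18077) = (41299 + 6*(-219))/((34 - 186*(-99)) - 18077) = (41299 - 1314)/((34 + 18414) - 18077) = 39985/(18448 - 18077) = 39985/371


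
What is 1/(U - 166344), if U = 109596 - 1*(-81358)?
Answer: 1/24610 ≈ 4.0634e-5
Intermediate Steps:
U = 190954 (U = 109596 + 81358 = 190954)
1/(U - 166344) = 1/(190954 - 166344) = 1/24610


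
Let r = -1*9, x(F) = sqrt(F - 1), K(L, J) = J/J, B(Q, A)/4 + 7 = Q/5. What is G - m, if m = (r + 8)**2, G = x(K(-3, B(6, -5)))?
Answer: -1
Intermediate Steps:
B(Q, A) = -28 + 4*Q/5 (B(Q, A) = -28 + 4*(Q/5) = -28 + 4*Q/5)
K(L, J) = 1
x(F) = sqrt(-1 + F)
r = -9
G = 0 (G = sqrt(-1 + 1) = sqrt(0) = 0)
m = 1 (m = (-9 + 8)**2 = (-1)**2 = 1)
G - m = 0 - 1*1 = 0 - 1 = -1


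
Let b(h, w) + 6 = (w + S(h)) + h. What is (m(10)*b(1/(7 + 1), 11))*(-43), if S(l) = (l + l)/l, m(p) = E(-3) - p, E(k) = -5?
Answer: 36765/8 ≈ 4595.6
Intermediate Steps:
m(p) = -5 - p
S(l) = 2 (S(l) = (2*l)/l = 2)
b(h, w) = -4 + h + w (b(h, w) = -6 + ((w + 2) + h) = -6 + ((2 + w) + h) = -6 + (2 + h + w) = -4 + h + w)
(m(10)*b(1/(7 + 1), 11))*(-43) = ((-5 - 1*10)*(-4 + 1/(7 + 1) + 11))*(-43) = ((-5 - 10)*(-4 + 1/8 + 11))*(-43) = -15*(-4 + 1/8 + 11)*(-43) = -15*57/8*(-43) = -855/8*(-43) = 36765/8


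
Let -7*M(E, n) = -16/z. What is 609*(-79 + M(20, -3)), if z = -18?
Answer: -144565/3 ≈ -48188.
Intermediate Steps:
M(E, n) = -8/63 (M(E, n) = -(-16)/(7*(-18)) = -(-16)*(-1)/(7*18) = -⅐*8/9 = -8/63)
609*(-79 + M(20, -3)) = 609*(-79 - 8/63) = 609*(-4985/63) = -144565/3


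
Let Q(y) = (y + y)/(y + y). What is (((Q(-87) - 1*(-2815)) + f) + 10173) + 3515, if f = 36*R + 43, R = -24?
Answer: 15683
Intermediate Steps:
Q(y) = 1 (Q(y) = (2*y)/((2*y)) = (2*y)*(1/(2*y)) = 1)
f = -821 (f = 36*(-24) + 43 = -864 + 43 = -821)
(((Q(-87) - 1*(-2815)) + f) + 10173) + 3515 = (((1 - 1*(-2815)) - 821) + 10173) + 3515 = (((1 + 2815) - 821) + 10173) + 3515 = ((2816 - 821) + 10173) + 3515 = (1995 + 10173) + 3515 = 12168 + 3515 = 15683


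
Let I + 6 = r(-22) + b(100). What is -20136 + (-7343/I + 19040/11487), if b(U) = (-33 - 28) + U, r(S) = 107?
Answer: -662530529/32820 ≈ -20187.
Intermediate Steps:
b(U) = -61 + U
I = 140 (I = -6 + (107 + (-61 + 100)) = -6 + (107 + 39) = -6 + 146 = 140)
-20136 + (-7343/I + 19040/11487) = -20136 + (-7343/140 + 19040/11487) = -20136 + (-7343*1/140 + 19040*(1/11487)) = -20136 + (-1049/20 + 2720/1641) = -20136 - 1667009/32820 = -662530529/32820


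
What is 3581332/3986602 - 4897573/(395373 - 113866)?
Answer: -9258252144811/561128184607 ≈ -16.499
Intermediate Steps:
3581332/3986602 - 4897573/(395373 - 113866) = 3581332*(1/3986602) - 4897573/281507 = 1790666/1993301 - 4897573*1/281507 = 1790666/1993301 - 4897573/281507 = -9258252144811/561128184607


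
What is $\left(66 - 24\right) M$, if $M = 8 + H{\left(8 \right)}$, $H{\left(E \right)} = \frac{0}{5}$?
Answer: $336$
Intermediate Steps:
$H{\left(E \right)} = 0$ ($H{\left(E \right)} = 0 \cdot \frac{1}{5} = 0$)
$M = 8$ ($M = 8 + 0 = 8$)
$\left(66 - 24\right) M = \left(66 - 24\right) 8 = 42 \cdot 8 = 336$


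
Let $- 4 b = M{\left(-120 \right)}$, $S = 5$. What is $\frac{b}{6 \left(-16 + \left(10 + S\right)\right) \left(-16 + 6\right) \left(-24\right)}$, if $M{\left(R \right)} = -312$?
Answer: $- \frac{13}{240} \approx -0.054167$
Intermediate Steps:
$b = 78$ ($b = \left(- \frac{1}{4}\right) \left(-312\right) = 78$)
$\frac{b}{6 \left(-16 + \left(10 + S\right)\right) \left(-16 + 6\right) \left(-24\right)} = \frac{78}{6 \left(-16 + \left(10 + 5\right)\right) \left(-16 + 6\right) \left(-24\right)} = \frac{78}{6 \left(-16 + 15\right) \left(-10\right) \left(-24\right)} = \frac{78}{6 \left(\left(-1\right) \left(-10\right)\right) \left(-24\right)} = \frac{78}{6 \cdot 10 \left(-24\right)} = \frac{78}{60 \left(-24\right)} = \frac{78}{-1440} = 78 \left(- \frac{1}{1440}\right) = - \frac{13}{240}$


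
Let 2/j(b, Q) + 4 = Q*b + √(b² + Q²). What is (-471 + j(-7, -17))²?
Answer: 36839400786561/166074769 + 315616444*√2/166074769 ≈ 2.2183e+5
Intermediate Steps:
j(b, Q) = 2/(-4 + √(Q² + b²) + Q*b) (j(b, Q) = 2/(-4 + (Q*b + √(b² + Q²))) = 2/(-4 + (Q*b + √(Q² + b²))) = 2/(-4 + (√(Q² + b²) + Q*b)) = 2/(-4 + √(Q² + b²) + Q*b))
(-471 + j(-7, -17))² = (-471 + 2/(-4 + √((-17)² + (-7)²) - 17*(-7)))² = (-471 + 2/(-4 + √(289 + 49) + 119))² = (-471 + 2/(-4 + √338 + 119))² = (-471 + 2/(-4 + 13*√2 + 119))² = (-471 + 2/(115 + 13*√2))²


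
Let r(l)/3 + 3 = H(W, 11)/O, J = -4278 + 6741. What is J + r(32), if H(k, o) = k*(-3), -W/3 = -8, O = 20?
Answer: 12216/5 ≈ 2443.2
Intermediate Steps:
W = 24 (W = -3*(-8) = 24)
H(k, o) = -3*k
J = 2463
r(l) = -99/5 (r(l) = -9 + 3*(-3*24/20) = -9 + 3*(-72*1/20) = -9 + 3*(-18/5) = -9 - 54/5 = -99/5)
J + r(32) = 2463 - 99/5 = 12216/5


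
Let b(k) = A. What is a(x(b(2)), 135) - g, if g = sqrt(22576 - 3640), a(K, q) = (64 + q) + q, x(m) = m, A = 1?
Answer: 334 - 6*sqrt(526) ≈ 196.39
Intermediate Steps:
b(k) = 1
a(K, q) = 64 + 2*q
g = 6*sqrt(526) (g = sqrt(18936) = 6*sqrt(526) ≈ 137.61)
a(x(b(2)), 135) - g = (64 + 2*135) - 6*sqrt(526) = (64 + 270) - 6*sqrt(526) = 334 - 6*sqrt(526)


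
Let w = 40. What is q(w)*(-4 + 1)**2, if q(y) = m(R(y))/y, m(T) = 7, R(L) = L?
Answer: 63/40 ≈ 1.5750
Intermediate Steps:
q(y) = 7/y
q(w)*(-4 + 1)**2 = (7/40)*(-4 + 1)**2 = (7*(1/40))*(-3)**2 = (7/40)*9 = 63/40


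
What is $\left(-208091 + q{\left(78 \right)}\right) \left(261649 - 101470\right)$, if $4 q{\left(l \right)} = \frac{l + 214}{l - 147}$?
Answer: $- \frac{766635488336}{23} \approx -3.3332 \cdot 10^{10}$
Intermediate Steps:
$q{\left(l \right)} = \frac{214 + l}{4 \left(-147 + l\right)}$ ($q{\left(l \right)} = \frac{\left(l + 214\right) \frac{1}{l - 147}}{4} = \frac{\left(214 + l\right) \frac{1}{-147 + l}}{4} = \frac{\frac{1}{-147 + l} \left(214 + l\right)}{4} = \frac{214 + l}{4 \left(-147 + l\right)}$)
$\left(-208091 + q{\left(78 \right)}\right) \left(261649 - 101470\right) = \left(-208091 + \frac{214 + 78}{4 \left(-147 + 78\right)}\right) \left(261649 - 101470\right) = \left(-208091 + \frac{1}{4} \frac{1}{-69} \cdot 292\right) 160179 = \left(-208091 + \frac{1}{4} \left(- \frac{1}{69}\right) 292\right) 160179 = \left(-208091 - \frac{73}{69}\right) 160179 = \left(- \frac{14358352}{69}\right) 160179 = - \frac{766635488336}{23}$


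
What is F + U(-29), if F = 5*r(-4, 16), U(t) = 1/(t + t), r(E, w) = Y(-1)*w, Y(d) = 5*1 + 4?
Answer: 41759/58 ≈ 719.98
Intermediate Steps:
Y(d) = 9 (Y(d) = 5 + 4 = 9)
r(E, w) = 9*w
U(t) = 1/(2*t)
F = 720 (F = 5*(9*16) = 5*144 = 720)
F + U(-29) = 720 + (½)/(-29) = 720 + (½)*(-1/29) = 720 - 1/58 = 41759/58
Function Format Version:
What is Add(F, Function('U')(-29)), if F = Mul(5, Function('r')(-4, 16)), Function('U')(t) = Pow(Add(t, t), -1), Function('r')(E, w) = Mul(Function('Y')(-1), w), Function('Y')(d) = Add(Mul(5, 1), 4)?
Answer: Rational(41759, 58) ≈ 719.98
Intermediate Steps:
Function('Y')(d) = 9 (Function('Y')(d) = Add(5, 4) = 9)
Function('r')(E, w) = Mul(9, w)
Function('U')(t) = Mul(Rational(1, 2), Pow(t, -1)) (Function('U')(t) = Pow(Mul(2, t), -1) = Mul(Rational(1, 2), Pow(t, -1)))
F = 720 (F = Mul(5, Mul(9, 16)) = Mul(5, 144) = 720)
Add(F, Function('U')(-29)) = Add(720, Mul(Rational(1, 2), Pow(-29, -1))) = Add(720, Mul(Rational(1, 2), Rational(-1, 29))) = Add(720, Rational(-1, 58)) = Rational(41759, 58)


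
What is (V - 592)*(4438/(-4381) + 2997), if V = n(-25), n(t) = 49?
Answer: -7127102517/4381 ≈ -1.6268e+6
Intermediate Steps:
V = 49
(V - 592)*(4438/(-4381) + 2997) = (49 - 592)*(4438/(-4381) + 2997) = -543*(4438*(-1/4381) + 2997) = -543*(-4438/4381 + 2997) = -543*13125419/4381 = -7127102517/4381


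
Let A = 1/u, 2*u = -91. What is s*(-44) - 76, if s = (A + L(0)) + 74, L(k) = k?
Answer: -303124/91 ≈ -3331.0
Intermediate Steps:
u = -91/2 (u = (½)*(-91) = -91/2 ≈ -45.500)
A = -2/91 (A = 1/(-91/2) = -2/91 ≈ -0.021978)
s = 6732/91 (s = (-2/91 + 0) + 74 = -2/91 + 74 = 6732/91 ≈ 73.978)
s*(-44) - 76 = (6732/91)*(-44) - 76 = -296208/91 - 76 = -303124/91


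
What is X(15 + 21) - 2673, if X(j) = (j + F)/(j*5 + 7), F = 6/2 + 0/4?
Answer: -499812/187 ≈ -2672.8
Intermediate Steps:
F = 3 (F = 6*(1/2) + 0*(1/4) = 3 + 0 = 3)
X(j) = (3 + j)/(7 + 5*j) (X(j) = (j + 3)/(j*5 + 7) = (3 + j)/(5*j + 7) = (3 + j)/(7 + 5*j))
X(15 + 21) - 2673 = (3 + (15 + 21))/(7 + 5*(15 + 21)) - 2673 = (3 + 36)/(7 + 5*36) - 2673 = 39/(7 + 180) - 2673 = 39/187 - 2673 = -499812/187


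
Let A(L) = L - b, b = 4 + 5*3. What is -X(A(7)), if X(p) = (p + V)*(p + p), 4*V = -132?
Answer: -1080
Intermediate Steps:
V = -33 (V = (¼)*(-132) = -33)
b = 19 (b = 4 + 15 = 19)
A(L) = -19 + L (A(L) = L - 1*19 = L - 19 = -19 + L)
X(p) = 2*p*(-33 + p) (X(p) = (p - 33)*(p + p) = (-33 + p)*(2*p) = 2*p*(-33 + p))
-X(A(7)) = -2*(-19 + 7)*(-33 + (-19 + 7)) = -2*(-12)*(-33 - 12) = -2*(-12)*(-45) = -1*1080 = -1080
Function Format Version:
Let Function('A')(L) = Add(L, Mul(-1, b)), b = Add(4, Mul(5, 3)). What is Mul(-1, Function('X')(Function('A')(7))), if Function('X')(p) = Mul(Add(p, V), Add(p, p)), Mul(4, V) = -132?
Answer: -1080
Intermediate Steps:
V = -33 (V = Mul(Rational(1, 4), -132) = -33)
b = 19 (b = Add(4, 15) = 19)
Function('A')(L) = Add(-19, L) (Function('A')(L) = Add(L, Mul(-1, 19)) = Add(L, -19) = Add(-19, L))
Function('X')(p) = Mul(2, p, Add(-33, p)) (Function('X')(p) = Mul(Add(p, -33), Add(p, p)) = Mul(Add(-33, p), Mul(2, p)) = Mul(2, p, Add(-33, p)))
Mul(-1, Function('X')(Function('A')(7))) = Mul(-1, Mul(2, Add(-19, 7), Add(-33, Add(-19, 7)))) = Mul(-1, Mul(2, -12, Add(-33, -12))) = Mul(-1, Mul(2, -12, -45)) = Mul(-1, 1080) = -1080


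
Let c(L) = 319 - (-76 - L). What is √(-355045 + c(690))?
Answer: 2*I*√88490 ≈ 594.95*I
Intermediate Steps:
c(L) = 395 + L (c(L) = 319 + (76 + L) = 395 + L)
√(-355045 + c(690)) = √(-355045 + (395 + 690)) = √(-355045 + 1085) = √(-353960) = 2*I*√88490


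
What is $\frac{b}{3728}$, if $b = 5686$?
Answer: $\frac{2843}{1864} \approx 1.5252$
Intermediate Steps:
$\frac{b}{3728} = \frac{5686}{3728} = 5686 \cdot \frac{1}{3728} = \frac{2843}{1864}$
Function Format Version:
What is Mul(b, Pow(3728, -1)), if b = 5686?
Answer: Rational(2843, 1864) ≈ 1.5252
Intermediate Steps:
Mul(b, Pow(3728, -1)) = Mul(5686, Pow(3728, -1)) = Mul(5686, Rational(1, 3728)) = Rational(2843, 1864)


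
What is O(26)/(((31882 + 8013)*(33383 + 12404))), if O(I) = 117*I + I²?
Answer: 3718/1826672365 ≈ 2.0354e-6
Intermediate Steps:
O(I) = I² + 117*I
O(26)/(((31882 + 8013)*(33383 + 12404))) = (26*(117 + 26))/(((31882 + 8013)*(33383 + 12404))) = (26*143)/((39895*45787)) = 3718/1826672365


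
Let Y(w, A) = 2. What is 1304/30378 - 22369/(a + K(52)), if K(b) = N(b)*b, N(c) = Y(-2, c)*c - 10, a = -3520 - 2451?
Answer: 37829873/1827743 ≈ 20.698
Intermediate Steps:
a = -5971
N(c) = -10 + 2*c (N(c) = 2*c - 10 = -10 + 2*c)
K(b) = b*(-10 + 2*b) (K(b) = (-10 + 2*b)*b = b*(-10 + 2*b))
1304/30378 - 22369/(a + K(52)) = 1304/30378 - 22369/(-5971 + 2*52*(-5 + 52)) = 1304*(1/30378) - 22369/(-5971 + 2*52*47) = 652/15189 - 22369/(-5971 + 4888) = 652/15189 - 22369/(-1083) = 652/15189 - 22369*(-1/1083) = 652/15189 + 22369/1083 = 37829873/1827743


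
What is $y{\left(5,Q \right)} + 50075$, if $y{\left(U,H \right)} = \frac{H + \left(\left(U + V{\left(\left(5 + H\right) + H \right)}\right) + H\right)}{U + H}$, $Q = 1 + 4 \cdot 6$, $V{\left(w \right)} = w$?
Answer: $\frac{150236}{3} \approx 50079.0$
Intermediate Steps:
$Q = 25$ ($Q = 1 + 24 = 25$)
$y{\left(U,H \right)} = \frac{5 + U + 4 H}{H + U}$ ($y{\left(U,H \right)} = \frac{H + \left(\left(U + \left(\left(5 + H\right) + H\right)\right) + H\right)}{U + H} = \frac{H + \left(\left(U + \left(5 + 2 H\right)\right) + H\right)}{H + U} = \frac{H + \left(\left(5 + U + 2 H\right) + H\right)}{H + U} = \frac{H + \left(5 + U + 3 H\right)}{H + U} = \frac{5 + U + 4 H}{H + U}$)
$y{\left(5,Q \right)} + 50075 = \frac{5 + 5 + 4 \cdot 25}{25 + 5} + 50075 = \frac{5 + 5 + 100}{30} + 50075 = \frac{1}{30} \cdot 110 + 50075 = \frac{11}{3} + 50075 = \frac{150236}{3}$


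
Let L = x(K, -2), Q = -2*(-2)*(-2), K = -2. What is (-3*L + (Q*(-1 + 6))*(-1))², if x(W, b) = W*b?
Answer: 784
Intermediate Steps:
Q = -8 (Q = 4*(-2) = -8)
L = 4 (L = -2*(-2) = 4)
(-3*L + (Q*(-1 + 6))*(-1))² = (-3*4 - 8*(-1 + 6)*(-1))² = (-12 - 8*5*(-1))² = (-12 - 40*(-1))² = (-12 + 40)² = 28² = 784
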